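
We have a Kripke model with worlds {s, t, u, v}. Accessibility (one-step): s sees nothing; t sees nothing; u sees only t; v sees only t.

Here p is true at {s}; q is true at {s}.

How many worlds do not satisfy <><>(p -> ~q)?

4

s: no successors, so <><>(p -> ~q) fails. ✗
t: no successors, so <><>(p -> ~q) fails. ✗
u: successors {t}; <>(p -> ~q) there: t:F. ✗
v: successors {t}; <>(p -> ~q) there: t:F. ✗
Satisfying worlds: ∅.
So <><>(p -> ~q) fails at the other 4 worlds.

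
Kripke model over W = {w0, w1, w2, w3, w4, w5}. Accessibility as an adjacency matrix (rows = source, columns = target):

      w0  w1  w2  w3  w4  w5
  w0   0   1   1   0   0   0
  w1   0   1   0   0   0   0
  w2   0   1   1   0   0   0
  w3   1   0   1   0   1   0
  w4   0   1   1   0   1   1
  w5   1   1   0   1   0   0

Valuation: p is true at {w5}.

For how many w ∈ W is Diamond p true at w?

w0: successors {w1, w2}; p there: w1:F, w2:F. ✗
w1: successors {w1}; p there: w1:F. ✗
w2: successors {w1, w2}; p there: w1:F, w2:F. ✗
w3: successors {w0, w2, w4}; p there: w0:F, w2:F, w4:F. ✗
w4: successors {w1, w2, w4, w5}; p there: w1:F, w2:F, w4:F, w5:T. ✓
w5: successors {w0, w1, w3}; p there: w0:F, w1:F, w3:F. ✗
Satisfying worlds: {w4}.

1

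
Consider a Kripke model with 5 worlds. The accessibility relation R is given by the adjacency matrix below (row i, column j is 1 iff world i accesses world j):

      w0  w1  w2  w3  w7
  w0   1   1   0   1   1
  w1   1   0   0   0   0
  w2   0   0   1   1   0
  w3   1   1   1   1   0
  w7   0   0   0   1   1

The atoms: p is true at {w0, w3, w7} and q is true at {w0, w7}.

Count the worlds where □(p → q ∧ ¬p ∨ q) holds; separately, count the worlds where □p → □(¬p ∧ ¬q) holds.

For □(p → q ∧ ¬p ∨ q):
w0: successors {w0, w1, w3, w7}; p → q ∧ ¬p ∨ q there: w0:T, w1:T, w3:F, w7:T. ✗
w1: successors {w0}; p → q ∧ ¬p ∨ q there: w0:T. ✓
w2: successors {w2, w3}; p → q ∧ ¬p ∨ q there: w2:T, w3:F. ✗
w3: successors {w0, w1, w2, w3}; p → q ∧ ¬p ∨ q there: w0:T, w1:T, w2:T, w3:F. ✗
w7: successors {w3, w7}; p → q ∧ ¬p ∨ q there: w3:F, w7:T. ✗
— 1 world.
For □p → □(¬p ∧ ¬q):
w0: □p is F, □(¬p ∧ ¬q) is F. ✓
w1: □p is T, □(¬p ∧ ¬q) is F. ✗
w2: □p is F, □(¬p ∧ ¬q) is F. ✓
w3: □p is F, □(¬p ∧ ¬q) is F. ✓
w7: □p is T, □(¬p ∧ ¬q) is F. ✗
— 3 worlds.

1 and 3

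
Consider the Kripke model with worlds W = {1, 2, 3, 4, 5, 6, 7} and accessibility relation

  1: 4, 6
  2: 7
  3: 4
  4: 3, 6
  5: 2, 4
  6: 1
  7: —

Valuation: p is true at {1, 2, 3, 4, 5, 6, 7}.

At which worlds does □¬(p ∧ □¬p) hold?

{1, 3, 4, 5, 6, 7}

1: successors {4, 6}; ¬(p ∧ □¬p) there: 4:T, 6:T. ✓
2: successors {7}; ¬(p ∧ □¬p) there: 7:F. ✗
3: successors {4}; ¬(p ∧ □¬p) there: 4:T. ✓
4: successors {3, 6}; ¬(p ∧ □¬p) there: 3:T, 6:T. ✓
5: successors {2, 4}; ¬(p ∧ □¬p) there: 2:T, 4:T. ✓
6: successors {1}; ¬(p ∧ □¬p) there: 1:T. ✓
7: no successors, so □¬(p ∧ □¬p) holds vacuously. ✓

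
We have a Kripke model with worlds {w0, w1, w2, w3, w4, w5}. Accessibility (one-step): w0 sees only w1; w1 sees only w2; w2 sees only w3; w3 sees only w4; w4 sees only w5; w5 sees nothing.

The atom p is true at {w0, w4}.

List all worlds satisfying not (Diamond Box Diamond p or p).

w0: Diamond Box Diamond p or p is T. ✗
w1: Diamond Box Diamond p or p is T. ✗
w2: Diamond Box Diamond p or p is F. ✓
w3: Diamond Box Diamond p or p is F. ✓
w4: Diamond Box Diamond p or p is T. ✗
w5: Diamond Box Diamond p or p is F. ✓

{w2, w3, w5}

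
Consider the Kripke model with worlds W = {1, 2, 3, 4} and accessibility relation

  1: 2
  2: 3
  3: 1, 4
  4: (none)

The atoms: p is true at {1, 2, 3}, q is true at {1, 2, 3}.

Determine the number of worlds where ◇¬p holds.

1: successors {2}; ¬p there: 2:F. ✗
2: successors {3}; ¬p there: 3:F. ✗
3: successors {1, 4}; ¬p there: 1:F, 4:T. ✓
4: no successors, so ◇¬p fails. ✗
Satisfying worlds: {3}.

1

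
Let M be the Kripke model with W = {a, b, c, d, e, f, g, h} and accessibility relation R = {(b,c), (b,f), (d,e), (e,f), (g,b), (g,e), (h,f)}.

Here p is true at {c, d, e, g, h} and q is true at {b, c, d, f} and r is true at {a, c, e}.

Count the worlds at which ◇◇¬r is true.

a: no successors, so ◇◇¬r fails. ✗
b: successors {c, f}; ◇¬r there: c:F, f:F. ✗
c: no successors, so ◇◇¬r fails. ✗
d: successors {e}; ◇¬r there: e:T. ✓
e: successors {f}; ◇¬r there: f:F. ✗
f: no successors, so ◇◇¬r fails. ✗
g: successors {b, e}; ◇¬r there: b:T, e:T. ✓
h: successors {f}; ◇¬r there: f:F. ✗
Satisfying worlds: {d, g}.

2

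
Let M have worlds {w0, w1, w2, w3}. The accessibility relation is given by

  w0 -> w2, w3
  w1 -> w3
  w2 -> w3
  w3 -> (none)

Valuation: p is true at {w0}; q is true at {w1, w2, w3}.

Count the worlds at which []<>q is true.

w0: successors {w2, w3}; <>q there: w2:T, w3:F. ✗
w1: successors {w3}; <>q there: w3:F. ✗
w2: successors {w3}; <>q there: w3:F. ✗
w3: no successors, so []<>q holds vacuously. ✓
Satisfying worlds: {w3}.

1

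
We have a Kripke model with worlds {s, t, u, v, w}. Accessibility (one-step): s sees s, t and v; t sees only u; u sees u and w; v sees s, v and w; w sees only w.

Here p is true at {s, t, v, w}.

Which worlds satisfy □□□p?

{w}

s: successors {s, t, v}; □□p there: s:F, t:F, v:T. ✗
t: successors {u}; □□p there: u:F. ✗
u: successors {u, w}; □□p there: u:F, w:T. ✗
v: successors {s, v, w}; □□p there: s:F, v:T, w:T. ✗
w: successors {w}; □□p there: w:T. ✓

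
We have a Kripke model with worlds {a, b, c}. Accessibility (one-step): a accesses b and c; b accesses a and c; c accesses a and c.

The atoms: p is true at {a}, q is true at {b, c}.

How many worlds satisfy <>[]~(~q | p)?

2

a: successors {b, c}; []~(~q | p) there: b:F, c:F. ✗
b: successors {a, c}; []~(~q | p) there: a:T, c:F. ✓
c: successors {a, c}; []~(~q | p) there: a:T, c:F. ✓
Satisfying worlds: {b, c}.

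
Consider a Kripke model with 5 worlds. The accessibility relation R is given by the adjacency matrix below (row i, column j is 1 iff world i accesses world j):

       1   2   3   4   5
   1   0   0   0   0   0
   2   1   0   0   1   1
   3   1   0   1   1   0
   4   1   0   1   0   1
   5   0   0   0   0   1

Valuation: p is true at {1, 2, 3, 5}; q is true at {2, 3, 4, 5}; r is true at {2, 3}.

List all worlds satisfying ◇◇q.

{2, 3, 4, 5}

1: no successors, so ◇◇q fails. ✗
2: successors {1, 4, 5}; ◇q there: 1:F, 4:T, 5:T. ✓
3: successors {1, 3, 4}; ◇q there: 1:F, 3:T, 4:T. ✓
4: successors {1, 3, 5}; ◇q there: 1:F, 3:T, 5:T. ✓
5: successors {5}; ◇q there: 5:T. ✓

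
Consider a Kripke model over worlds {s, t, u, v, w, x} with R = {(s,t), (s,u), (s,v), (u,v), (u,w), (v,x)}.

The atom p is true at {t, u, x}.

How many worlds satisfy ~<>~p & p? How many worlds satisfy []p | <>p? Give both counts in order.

2 and 5

For ~<>~p & p:
s: ~<>~p is F, p is F. ✗
t: ~<>~p is T, p is T. ✓
u: ~<>~p is F, p is T. ✗
v: ~<>~p is T, p is F. ✗
w: ~<>~p is T, p is F. ✗
x: ~<>~p is T, p is T. ✓
— 2 worlds.
For []p | <>p:
s: []p is F, <>p is T. ✓
t: []p is T, <>p is F. ✓
u: []p is F, <>p is F. ✗
v: []p is T, <>p is T. ✓
w: []p is T, <>p is F. ✓
x: []p is T, <>p is F. ✓
— 5 worlds.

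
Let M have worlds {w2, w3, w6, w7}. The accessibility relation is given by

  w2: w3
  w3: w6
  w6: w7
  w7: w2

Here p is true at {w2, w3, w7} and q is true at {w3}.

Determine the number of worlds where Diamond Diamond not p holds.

1

w2: successors {w3}; Diamond not p there: w3:T. ✓
w3: successors {w6}; Diamond not p there: w6:F. ✗
w6: successors {w7}; Diamond not p there: w7:F. ✗
w7: successors {w2}; Diamond not p there: w2:F. ✗
Satisfying worlds: {w2}.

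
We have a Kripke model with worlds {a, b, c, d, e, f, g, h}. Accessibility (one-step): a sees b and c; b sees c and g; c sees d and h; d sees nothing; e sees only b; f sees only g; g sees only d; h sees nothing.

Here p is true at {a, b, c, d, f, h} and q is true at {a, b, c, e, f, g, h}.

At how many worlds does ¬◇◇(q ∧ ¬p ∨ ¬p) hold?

a: ◇◇(q ∧ ¬p ∨ ¬p) is T. ✗
b: ◇◇(q ∧ ¬p ∨ ¬p) is F. ✓
c: ◇◇(q ∧ ¬p ∨ ¬p) is F. ✓
d: ◇◇(q ∧ ¬p ∨ ¬p) is F. ✓
e: ◇◇(q ∧ ¬p ∨ ¬p) is T. ✗
f: ◇◇(q ∧ ¬p ∨ ¬p) is F. ✓
g: ◇◇(q ∧ ¬p ∨ ¬p) is F. ✓
h: ◇◇(q ∧ ¬p ∨ ¬p) is F. ✓
Satisfying worlds: {b, c, d, f, g, h}.

6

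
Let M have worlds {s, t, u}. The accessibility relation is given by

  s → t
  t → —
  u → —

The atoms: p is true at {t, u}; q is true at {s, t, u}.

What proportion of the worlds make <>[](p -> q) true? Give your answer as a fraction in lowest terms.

1/3

s: successors {t}; [](p -> q) there: t:T. ✓
t: no successors, so <>[](p -> q) fails. ✗
u: no successors, so <>[](p -> q) fails. ✗
That's 1 of 3 worlds, so 1/3.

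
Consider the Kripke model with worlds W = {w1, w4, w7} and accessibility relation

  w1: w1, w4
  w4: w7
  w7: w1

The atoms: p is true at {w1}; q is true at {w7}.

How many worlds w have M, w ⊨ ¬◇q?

2

w1: ◇q is F. ✓
w4: ◇q is T. ✗
w7: ◇q is F. ✓
Satisfying worlds: {w1, w7}.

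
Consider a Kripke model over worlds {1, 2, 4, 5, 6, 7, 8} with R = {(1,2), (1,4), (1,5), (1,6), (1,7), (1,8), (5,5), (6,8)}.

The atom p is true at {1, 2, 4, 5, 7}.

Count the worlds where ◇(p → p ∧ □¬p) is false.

5

1: successors {2, 4, 5, 6, 7, 8}; p → p ∧ □¬p there: 2:T, 4:T, 5:F, 6:T, 7:T, 8:T. ✓
2: no successors, so ◇(p → p ∧ □¬p) fails. ✗
4: no successors, so ◇(p → p ∧ □¬p) fails. ✗
5: successors {5}; p → p ∧ □¬p there: 5:F. ✗
6: successors {8}; p → p ∧ □¬p there: 8:T. ✓
7: no successors, so ◇(p → p ∧ □¬p) fails. ✗
8: no successors, so ◇(p → p ∧ □¬p) fails. ✗
Satisfying worlds: {1, 6}.
So ◇(p → p ∧ □¬p) fails at the other 5 worlds.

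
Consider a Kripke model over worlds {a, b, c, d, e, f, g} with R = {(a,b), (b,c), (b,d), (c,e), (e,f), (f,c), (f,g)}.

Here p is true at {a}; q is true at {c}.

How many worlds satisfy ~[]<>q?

a: []<>q is T. ✗
b: []<>q is F. ✓
c: []<>q is F. ✓
d: []<>q is T. ✗
e: []<>q is T. ✗
f: []<>q is F. ✓
g: []<>q is T. ✗
Satisfying worlds: {b, c, f}.

3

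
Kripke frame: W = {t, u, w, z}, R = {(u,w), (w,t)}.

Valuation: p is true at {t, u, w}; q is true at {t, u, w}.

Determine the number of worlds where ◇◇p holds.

t: no successors, so ◇◇p fails. ✗
u: successors {w}; ◇p there: w:T. ✓
w: successors {t}; ◇p there: t:F. ✗
z: no successors, so ◇◇p fails. ✗
Satisfying worlds: {u}.

1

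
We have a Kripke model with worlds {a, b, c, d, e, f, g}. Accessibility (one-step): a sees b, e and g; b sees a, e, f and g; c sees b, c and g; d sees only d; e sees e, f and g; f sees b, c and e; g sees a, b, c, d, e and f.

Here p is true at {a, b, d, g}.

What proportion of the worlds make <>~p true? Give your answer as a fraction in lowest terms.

6/7

a: successors {b, e, g}; ~p there: b:F, e:T, g:F. ✓
b: successors {a, e, f, g}; ~p there: a:F, e:T, f:T, g:F. ✓
c: successors {b, c, g}; ~p there: b:F, c:T, g:F. ✓
d: successors {d}; ~p there: d:F. ✗
e: successors {e, f, g}; ~p there: e:T, f:T, g:F. ✓
f: successors {b, c, e}; ~p there: b:F, c:T, e:T. ✓
g: successors {a, b, c, d, e, f}; ~p there: a:F, b:F, c:T, d:F, e:T, f:T. ✓
That's 6 of 7 worlds, so 6/7.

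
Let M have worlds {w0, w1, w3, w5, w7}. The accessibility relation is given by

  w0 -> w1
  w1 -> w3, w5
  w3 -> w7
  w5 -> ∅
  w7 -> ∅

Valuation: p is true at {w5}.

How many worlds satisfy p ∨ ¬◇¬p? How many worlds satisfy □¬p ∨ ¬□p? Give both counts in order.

For p ∨ ¬◇¬p:
w0: p is F, ¬◇¬p is F. ✗
w1: p is F, ¬◇¬p is F. ✗
w3: p is F, ¬◇¬p is F. ✗
w5: p is T, ¬◇¬p is T. ✓
w7: p is F, ¬◇¬p is T. ✓
— 2 worlds.
For □¬p ∨ ¬□p:
w0: □¬p is T, ¬□p is T. ✓
w1: □¬p is F, ¬□p is T. ✓
w3: □¬p is T, ¬□p is T. ✓
w5: □¬p is T, ¬□p is F. ✓
w7: □¬p is T, ¬□p is F. ✓
— 5 worlds.

2 and 5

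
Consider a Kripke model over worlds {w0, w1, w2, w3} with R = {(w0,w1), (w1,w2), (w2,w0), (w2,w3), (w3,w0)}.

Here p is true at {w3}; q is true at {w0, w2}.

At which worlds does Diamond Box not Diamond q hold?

{w2}

w0: successors {w1}; Box not Diamond q there: w1:F. ✗
w1: successors {w2}; Box not Diamond q there: w2:F. ✗
w2: successors {w0, w3}; Box not Diamond q there: w0:F, w3:T. ✓
w3: successors {w0}; Box not Diamond q there: w0:F. ✗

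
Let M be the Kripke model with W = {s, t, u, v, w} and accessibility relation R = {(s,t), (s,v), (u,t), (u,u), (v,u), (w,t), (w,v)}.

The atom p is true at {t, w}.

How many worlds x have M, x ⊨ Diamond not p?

4

s: successors {t, v}; not p there: t:F, v:T. ✓
t: no successors, so Diamond not p fails. ✗
u: successors {t, u}; not p there: t:F, u:T. ✓
v: successors {u}; not p there: u:T. ✓
w: successors {t, v}; not p there: t:F, v:T. ✓
Satisfying worlds: {s, u, v, w}.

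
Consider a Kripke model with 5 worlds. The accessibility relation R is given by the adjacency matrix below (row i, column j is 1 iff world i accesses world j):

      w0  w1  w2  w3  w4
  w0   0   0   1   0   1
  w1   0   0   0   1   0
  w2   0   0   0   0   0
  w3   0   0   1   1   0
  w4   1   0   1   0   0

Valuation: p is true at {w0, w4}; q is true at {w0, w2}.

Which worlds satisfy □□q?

w0: successors {w2, w4}; □q there: w2:T, w4:T. ✓
w1: successors {w3}; □q there: w3:F. ✗
w2: no successors, so □□q holds vacuously. ✓
w3: successors {w2, w3}; □q there: w2:T, w3:F. ✗
w4: successors {w0, w2}; □q there: w0:F, w2:T. ✗

{w0, w2}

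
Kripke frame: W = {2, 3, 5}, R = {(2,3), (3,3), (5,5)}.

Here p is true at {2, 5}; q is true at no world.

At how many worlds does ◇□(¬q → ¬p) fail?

2: successors {3}; □(¬q → ¬p) there: 3:T. ✓
3: successors {3}; □(¬q → ¬p) there: 3:T. ✓
5: successors {5}; □(¬q → ¬p) there: 5:F. ✗
Satisfying worlds: {2, 3}.
So ◇□(¬q → ¬p) fails at the other 1 world.

1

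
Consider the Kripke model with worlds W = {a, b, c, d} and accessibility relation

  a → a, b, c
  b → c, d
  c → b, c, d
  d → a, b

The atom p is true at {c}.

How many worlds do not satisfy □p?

a: successors {a, b, c}; p there: a:F, b:F, c:T. ✗
b: successors {c, d}; p there: c:T, d:F. ✗
c: successors {b, c, d}; p there: b:F, c:T, d:F. ✗
d: successors {a, b}; p there: a:F, b:F. ✗
Satisfying worlds: ∅.
So □p fails at the other 4 worlds.

4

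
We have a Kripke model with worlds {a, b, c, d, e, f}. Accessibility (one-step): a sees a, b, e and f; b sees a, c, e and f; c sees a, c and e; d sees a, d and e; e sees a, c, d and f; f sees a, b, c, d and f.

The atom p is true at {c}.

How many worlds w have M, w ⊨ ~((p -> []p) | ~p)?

a: (p -> []p) | ~p is T. ✗
b: (p -> []p) | ~p is T. ✗
c: (p -> []p) | ~p is F. ✓
d: (p -> []p) | ~p is T. ✗
e: (p -> []p) | ~p is T. ✗
f: (p -> []p) | ~p is T. ✗
Satisfying worlds: {c}.

1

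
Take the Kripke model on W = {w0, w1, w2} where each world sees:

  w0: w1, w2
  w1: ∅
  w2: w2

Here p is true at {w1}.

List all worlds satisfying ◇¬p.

{w0, w2}

w0: successors {w1, w2}; ¬p there: w1:F, w2:T. ✓
w1: no successors, so ◇¬p fails. ✗
w2: successors {w2}; ¬p there: w2:T. ✓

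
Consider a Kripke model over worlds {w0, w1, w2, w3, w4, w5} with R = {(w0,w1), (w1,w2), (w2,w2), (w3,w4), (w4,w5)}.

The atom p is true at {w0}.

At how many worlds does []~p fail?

w0: successors {w1}; ~p there: w1:T. ✓
w1: successors {w2}; ~p there: w2:T. ✓
w2: successors {w2}; ~p there: w2:T. ✓
w3: successors {w4}; ~p there: w4:T. ✓
w4: successors {w5}; ~p there: w5:T. ✓
w5: no successors, so []~p holds vacuously. ✓
Satisfying worlds: {w0, w1, w2, w3, w4, w5}.
So []~p fails at the other 0 worlds.

0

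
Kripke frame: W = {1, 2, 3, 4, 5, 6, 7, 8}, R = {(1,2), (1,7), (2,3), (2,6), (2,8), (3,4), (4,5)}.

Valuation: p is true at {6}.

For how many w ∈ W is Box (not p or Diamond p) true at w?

1: successors {2, 7}; not p or Diamond p there: 2:T, 7:T. ✓
2: successors {3, 6, 8}; not p or Diamond p there: 3:T, 6:F, 8:T. ✗
3: successors {4}; not p or Diamond p there: 4:T. ✓
4: successors {5}; not p or Diamond p there: 5:T. ✓
5: no successors, so Box (not p or Diamond p) holds vacuously. ✓
6: no successors, so Box (not p or Diamond p) holds vacuously. ✓
7: no successors, so Box (not p or Diamond p) holds vacuously. ✓
8: no successors, so Box (not p or Diamond p) holds vacuously. ✓
Satisfying worlds: {1, 3, 4, 5, 6, 7, 8}.

7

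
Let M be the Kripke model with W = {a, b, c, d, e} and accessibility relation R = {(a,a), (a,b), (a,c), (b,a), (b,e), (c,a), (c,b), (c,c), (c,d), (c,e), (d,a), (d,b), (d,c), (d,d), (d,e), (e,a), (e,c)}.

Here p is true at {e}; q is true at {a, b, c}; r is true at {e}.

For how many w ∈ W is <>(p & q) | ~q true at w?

2

a: <>(p & q) is F, ~q is F. ✗
b: <>(p & q) is F, ~q is F. ✗
c: <>(p & q) is F, ~q is F. ✗
d: <>(p & q) is F, ~q is T. ✓
e: <>(p & q) is F, ~q is T. ✓
Satisfying worlds: {d, e}.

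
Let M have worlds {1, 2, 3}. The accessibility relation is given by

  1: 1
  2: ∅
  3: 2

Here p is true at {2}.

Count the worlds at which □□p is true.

2

1: successors {1}; □p there: 1:F. ✗
2: no successors, so □□p holds vacuously. ✓
3: successors {2}; □p there: 2:T. ✓
Satisfying worlds: {2, 3}.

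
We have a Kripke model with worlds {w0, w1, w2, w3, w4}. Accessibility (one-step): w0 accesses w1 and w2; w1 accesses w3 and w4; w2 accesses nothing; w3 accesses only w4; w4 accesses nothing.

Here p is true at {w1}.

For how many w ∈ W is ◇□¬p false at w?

w0: successors {w1, w2}; □¬p there: w1:T, w2:T. ✓
w1: successors {w3, w4}; □¬p there: w3:T, w4:T. ✓
w2: no successors, so ◇□¬p fails. ✗
w3: successors {w4}; □¬p there: w4:T. ✓
w4: no successors, so ◇□¬p fails. ✗
Satisfying worlds: {w0, w1, w3}.
So ◇□¬p fails at the other 2 worlds.

2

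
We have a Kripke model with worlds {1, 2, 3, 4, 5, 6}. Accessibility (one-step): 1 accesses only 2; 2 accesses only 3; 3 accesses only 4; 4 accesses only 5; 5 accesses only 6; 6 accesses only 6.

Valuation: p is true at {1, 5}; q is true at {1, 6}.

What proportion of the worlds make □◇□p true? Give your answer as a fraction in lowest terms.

1/6

1: successors {2}; ◇□p there: 2:F. ✗
2: successors {3}; ◇□p there: 3:T. ✓
3: successors {4}; ◇□p there: 4:F. ✗
4: successors {5}; ◇□p there: 5:F. ✗
5: successors {6}; ◇□p there: 6:F. ✗
6: successors {6}; ◇□p there: 6:F. ✗
That's 1 of 6 worlds, so 1/6.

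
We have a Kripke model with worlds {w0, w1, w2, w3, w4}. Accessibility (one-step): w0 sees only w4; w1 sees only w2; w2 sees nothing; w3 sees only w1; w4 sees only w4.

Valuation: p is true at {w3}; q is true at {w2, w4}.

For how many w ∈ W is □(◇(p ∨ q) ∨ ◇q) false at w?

1

w0: successors {w4}; ◇(p ∨ q) ∨ ◇q there: w4:T. ✓
w1: successors {w2}; ◇(p ∨ q) ∨ ◇q there: w2:F. ✗
w2: no successors, so □(◇(p ∨ q) ∨ ◇q) holds vacuously. ✓
w3: successors {w1}; ◇(p ∨ q) ∨ ◇q there: w1:T. ✓
w4: successors {w4}; ◇(p ∨ q) ∨ ◇q there: w4:T. ✓
Satisfying worlds: {w0, w2, w3, w4}.
So □(◇(p ∨ q) ∨ ◇q) fails at the other 1 world.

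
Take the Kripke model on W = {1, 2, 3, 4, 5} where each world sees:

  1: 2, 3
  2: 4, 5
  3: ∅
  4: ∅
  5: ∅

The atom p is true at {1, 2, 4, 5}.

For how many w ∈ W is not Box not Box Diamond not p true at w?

1: Box not Box Diamond not p is F. ✓
2: Box not Box Diamond not p is F. ✓
3: Box not Box Diamond not p is T. ✗
4: Box not Box Diamond not p is T. ✗
5: Box not Box Diamond not p is T. ✗
Satisfying worlds: {1, 2}.

2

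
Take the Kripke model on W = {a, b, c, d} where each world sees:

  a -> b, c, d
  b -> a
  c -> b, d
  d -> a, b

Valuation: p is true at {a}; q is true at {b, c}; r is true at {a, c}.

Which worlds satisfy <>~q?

a: successors {b, c, d}; ~q there: b:F, c:F, d:T. ✓
b: successors {a}; ~q there: a:T. ✓
c: successors {b, d}; ~q there: b:F, d:T. ✓
d: successors {a, b}; ~q there: a:T, b:F. ✓

{a, b, c, d}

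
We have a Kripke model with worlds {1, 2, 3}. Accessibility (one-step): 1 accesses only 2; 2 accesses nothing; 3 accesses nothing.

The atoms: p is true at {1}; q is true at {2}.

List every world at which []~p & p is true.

1: []~p is T, p is T. ✓
2: []~p is T, p is F. ✗
3: []~p is T, p is F. ✗

{1}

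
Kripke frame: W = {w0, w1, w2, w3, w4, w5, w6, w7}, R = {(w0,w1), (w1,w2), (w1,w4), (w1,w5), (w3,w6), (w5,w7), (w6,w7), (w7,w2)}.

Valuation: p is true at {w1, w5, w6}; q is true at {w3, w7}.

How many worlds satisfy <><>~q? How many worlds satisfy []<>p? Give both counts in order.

For <><>~q:
w0: successors {w1}; <>~q there: w1:T. ✓
w1: successors {w2, w4, w5}; <>~q there: w2:F, w4:F, w5:F. ✗
w2: no successors, so <><>~q fails. ✗
w3: successors {w6}; <>~q there: w6:F. ✗
w4: no successors, so <><>~q fails. ✗
w5: successors {w7}; <>~q there: w7:T. ✓
w6: successors {w7}; <>~q there: w7:T. ✓
w7: successors {w2}; <>~q there: w2:F. ✗
— 3 worlds.
For []<>p:
w0: successors {w1}; <>p there: w1:T. ✓
w1: successors {w2, w4, w5}; <>p there: w2:F, w4:F, w5:F. ✗
w2: no successors, so []<>p holds vacuously. ✓
w3: successors {w6}; <>p there: w6:F. ✗
w4: no successors, so []<>p holds vacuously. ✓
w5: successors {w7}; <>p there: w7:F. ✗
w6: successors {w7}; <>p there: w7:F. ✗
w7: successors {w2}; <>p there: w2:F. ✗
— 3 worlds.

3 and 3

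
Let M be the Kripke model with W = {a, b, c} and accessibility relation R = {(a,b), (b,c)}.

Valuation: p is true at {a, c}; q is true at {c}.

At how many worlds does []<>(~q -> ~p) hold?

2

a: successors {b}; <>(~q -> ~p) there: b:T. ✓
b: successors {c}; <>(~q -> ~p) there: c:F. ✗
c: no successors, so []<>(~q -> ~p) holds vacuously. ✓
Satisfying worlds: {a, c}.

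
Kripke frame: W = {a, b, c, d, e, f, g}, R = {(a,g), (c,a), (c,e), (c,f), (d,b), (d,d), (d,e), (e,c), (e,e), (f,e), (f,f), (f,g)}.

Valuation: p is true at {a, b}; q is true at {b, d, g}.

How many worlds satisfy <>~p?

5

a: successors {g}; ~p there: g:T. ✓
b: no successors, so <>~p fails. ✗
c: successors {a, e, f}; ~p there: a:F, e:T, f:T. ✓
d: successors {b, d, e}; ~p there: b:F, d:T, e:T. ✓
e: successors {c, e}; ~p there: c:T, e:T. ✓
f: successors {e, f, g}; ~p there: e:T, f:T, g:T. ✓
g: no successors, so <>~p fails. ✗
Satisfying worlds: {a, c, d, e, f}.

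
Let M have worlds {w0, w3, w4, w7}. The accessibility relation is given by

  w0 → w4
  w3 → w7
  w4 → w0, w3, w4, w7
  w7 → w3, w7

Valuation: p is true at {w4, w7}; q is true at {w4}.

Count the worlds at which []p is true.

w0: successors {w4}; p there: w4:T. ✓
w3: successors {w7}; p there: w7:T. ✓
w4: successors {w0, w3, w4, w7}; p there: w0:F, w3:F, w4:T, w7:T. ✗
w7: successors {w3, w7}; p there: w3:F, w7:T. ✗
Satisfying worlds: {w0, w3}.

2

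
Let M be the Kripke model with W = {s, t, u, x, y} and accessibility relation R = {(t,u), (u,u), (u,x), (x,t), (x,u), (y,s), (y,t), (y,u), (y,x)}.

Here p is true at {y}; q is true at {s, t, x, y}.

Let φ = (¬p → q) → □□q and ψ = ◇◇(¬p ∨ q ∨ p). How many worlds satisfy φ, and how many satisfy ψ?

For (¬p → q) → □□q:
s: ¬p → q is T, □□q is T. ✓
t: ¬p → q is T, □□q is F. ✗
u: ¬p → q is F, □□q is F. ✓
x: ¬p → q is T, □□q is F. ✗
y: ¬p → q is T, □□q is F. ✗
— 2 worlds.
For ◇◇(¬p ∨ q ∨ p):
s: no successors, so ◇◇(¬p ∨ q ∨ p) fails. ✗
t: successors {u}; ◇(¬p ∨ q ∨ p) there: u:T. ✓
u: successors {u, x}; ◇(¬p ∨ q ∨ p) there: u:T, x:T. ✓
x: successors {t, u}; ◇(¬p ∨ q ∨ p) there: t:T, u:T. ✓
y: successors {s, t, u, x}; ◇(¬p ∨ q ∨ p) there: s:F, t:T, u:T, x:T. ✓
— 4 worlds.

2 and 4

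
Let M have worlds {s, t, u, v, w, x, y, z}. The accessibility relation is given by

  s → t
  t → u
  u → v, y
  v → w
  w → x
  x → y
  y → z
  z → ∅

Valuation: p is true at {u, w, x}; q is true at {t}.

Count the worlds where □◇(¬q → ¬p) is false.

4

s: successors {t}; ◇(¬q → ¬p) there: t:F. ✗
t: successors {u}; ◇(¬q → ¬p) there: u:T. ✓
u: successors {v, y}; ◇(¬q → ¬p) there: v:F, y:T. ✗
v: successors {w}; ◇(¬q → ¬p) there: w:F. ✗
w: successors {x}; ◇(¬q → ¬p) there: x:T. ✓
x: successors {y}; ◇(¬q → ¬p) there: y:T. ✓
y: successors {z}; ◇(¬q → ¬p) there: z:F. ✗
z: no successors, so □◇(¬q → ¬p) holds vacuously. ✓
Satisfying worlds: {t, w, x, z}.
So □◇(¬q → ¬p) fails at the other 4 worlds.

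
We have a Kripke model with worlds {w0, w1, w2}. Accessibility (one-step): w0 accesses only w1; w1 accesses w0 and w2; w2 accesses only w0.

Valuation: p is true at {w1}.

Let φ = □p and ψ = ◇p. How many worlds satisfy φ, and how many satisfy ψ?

1 and 1

For □p:
w0: successors {w1}; p there: w1:T. ✓
w1: successors {w0, w2}; p there: w0:F, w2:F. ✗
w2: successors {w0}; p there: w0:F. ✗
— 1 world.
For ◇p:
w0: successors {w1}; p there: w1:T. ✓
w1: successors {w0, w2}; p there: w0:F, w2:F. ✗
w2: successors {w0}; p there: w0:F. ✗
— 1 world.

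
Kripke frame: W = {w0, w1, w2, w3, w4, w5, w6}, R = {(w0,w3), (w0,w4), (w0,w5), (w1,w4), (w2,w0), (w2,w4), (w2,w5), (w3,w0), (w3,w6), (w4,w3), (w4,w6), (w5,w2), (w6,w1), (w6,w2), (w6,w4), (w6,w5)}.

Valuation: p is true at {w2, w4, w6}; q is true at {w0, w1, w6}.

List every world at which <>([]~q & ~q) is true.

{w0, w2, w6}

w0: successors {w3, w4, w5}; []~q & ~q there: w3:F, w4:F, w5:T. ✓
w1: successors {w4}; []~q & ~q there: w4:F. ✗
w2: successors {w0, w4, w5}; []~q & ~q there: w0:F, w4:F, w5:T. ✓
w3: successors {w0, w6}; []~q & ~q there: w0:F, w6:F. ✗
w4: successors {w3, w6}; []~q & ~q there: w3:F, w6:F. ✗
w5: successors {w2}; []~q & ~q there: w2:F. ✗
w6: successors {w1, w2, w4, w5}; []~q & ~q there: w1:F, w2:F, w4:F, w5:T. ✓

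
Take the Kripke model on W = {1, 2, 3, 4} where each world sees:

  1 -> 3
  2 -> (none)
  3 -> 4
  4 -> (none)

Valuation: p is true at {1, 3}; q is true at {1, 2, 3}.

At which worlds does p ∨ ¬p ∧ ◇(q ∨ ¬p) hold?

{1, 3}

1: p is T, ¬p ∧ ◇(q ∨ ¬p) is F. ✓
2: p is F, ¬p ∧ ◇(q ∨ ¬p) is F. ✗
3: p is T, ¬p ∧ ◇(q ∨ ¬p) is F. ✓
4: p is F, ¬p ∧ ◇(q ∨ ¬p) is F. ✗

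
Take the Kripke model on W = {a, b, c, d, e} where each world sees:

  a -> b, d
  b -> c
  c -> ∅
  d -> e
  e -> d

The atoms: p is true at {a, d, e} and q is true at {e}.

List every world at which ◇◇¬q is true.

{a, d}

a: successors {b, d}; ◇¬q there: b:T, d:F. ✓
b: successors {c}; ◇¬q there: c:F. ✗
c: no successors, so ◇◇¬q fails. ✗
d: successors {e}; ◇¬q there: e:T. ✓
e: successors {d}; ◇¬q there: d:F. ✗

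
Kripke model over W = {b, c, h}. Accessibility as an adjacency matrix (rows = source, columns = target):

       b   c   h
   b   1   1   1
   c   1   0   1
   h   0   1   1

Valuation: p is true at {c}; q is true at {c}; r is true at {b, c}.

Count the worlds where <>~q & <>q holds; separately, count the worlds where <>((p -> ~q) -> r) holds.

For <>~q & <>q:
b: <>~q is T, <>q is T. ✓
c: <>~q is T, <>q is F. ✗
h: <>~q is T, <>q is T. ✓
— 2 worlds.
For <>((p -> ~q) -> r):
b: successors {b, c, h}; (p -> ~q) -> r there: b:T, c:T, h:F. ✓
c: successors {b, h}; (p -> ~q) -> r there: b:T, h:F. ✓
h: successors {c, h}; (p -> ~q) -> r there: c:T, h:F. ✓
— 3 worlds.

2 and 3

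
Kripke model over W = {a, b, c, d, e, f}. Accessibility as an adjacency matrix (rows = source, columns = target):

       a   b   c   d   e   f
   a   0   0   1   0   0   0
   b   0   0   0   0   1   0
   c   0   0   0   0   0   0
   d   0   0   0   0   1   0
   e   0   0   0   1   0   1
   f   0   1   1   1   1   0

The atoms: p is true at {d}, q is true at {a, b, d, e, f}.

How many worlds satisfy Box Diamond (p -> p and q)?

a: successors {c}; Diamond (p -> p and q) there: c:F. ✗
b: successors {e}; Diamond (p -> p and q) there: e:T. ✓
c: no successors, so Box Diamond (p -> p and q) holds vacuously. ✓
d: successors {e}; Diamond (p -> p and q) there: e:T. ✓
e: successors {d, f}; Diamond (p -> p and q) there: d:T, f:T. ✓
f: successors {b, c, d, e}; Diamond (p -> p and q) there: b:T, c:F, d:T, e:T. ✗
Satisfying worlds: {b, c, d, e}.

4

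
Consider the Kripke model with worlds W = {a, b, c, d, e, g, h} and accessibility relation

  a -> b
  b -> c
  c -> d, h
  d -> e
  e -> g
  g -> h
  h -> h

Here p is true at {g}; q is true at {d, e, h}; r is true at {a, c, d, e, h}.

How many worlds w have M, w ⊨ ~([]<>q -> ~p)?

1

a: []<>q -> ~p is T. ✗
b: []<>q -> ~p is T. ✗
c: []<>q -> ~p is T. ✗
d: []<>q -> ~p is T. ✗
e: []<>q -> ~p is T. ✗
g: []<>q -> ~p is F. ✓
h: []<>q -> ~p is T. ✗
Satisfying worlds: {g}.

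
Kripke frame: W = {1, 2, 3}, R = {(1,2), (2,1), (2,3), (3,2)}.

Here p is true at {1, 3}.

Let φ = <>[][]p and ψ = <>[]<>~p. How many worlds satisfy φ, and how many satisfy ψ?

For <>[][]p:
1: successors {2}; [][]p there: 2:F. ✗
2: successors {1, 3}; [][]p there: 1:T, 3:T. ✓
3: successors {2}; [][]p there: 2:F. ✗
— 1 world.
For <>[]<>~p:
1: successors {2}; []<>~p there: 2:T. ✓
2: successors {1, 3}; []<>~p there: 1:F, 3:F. ✗
3: successors {2}; []<>~p there: 2:T. ✓
— 2 worlds.

1 and 2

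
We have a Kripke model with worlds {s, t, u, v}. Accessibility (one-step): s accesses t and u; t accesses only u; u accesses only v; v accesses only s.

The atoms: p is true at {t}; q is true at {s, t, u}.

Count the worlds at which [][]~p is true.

s: successors {t, u}; []~p there: t:T, u:T. ✓
t: successors {u}; []~p there: u:T. ✓
u: successors {v}; []~p there: v:T. ✓
v: successors {s}; []~p there: s:F. ✗
Satisfying worlds: {s, t, u}.

3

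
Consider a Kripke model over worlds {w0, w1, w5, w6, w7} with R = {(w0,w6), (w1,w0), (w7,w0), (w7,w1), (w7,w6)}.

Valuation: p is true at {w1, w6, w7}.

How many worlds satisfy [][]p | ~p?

4

w0: [][]p is T, ~p is T. ✓
w1: [][]p is T, ~p is F. ✓
w5: [][]p is T, ~p is T. ✓
w6: [][]p is T, ~p is F. ✓
w7: [][]p is F, ~p is F. ✗
Satisfying worlds: {w0, w1, w5, w6}.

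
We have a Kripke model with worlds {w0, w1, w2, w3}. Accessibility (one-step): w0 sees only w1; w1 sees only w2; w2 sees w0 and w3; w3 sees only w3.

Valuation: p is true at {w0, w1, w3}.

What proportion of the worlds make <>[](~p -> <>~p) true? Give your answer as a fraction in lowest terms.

w0: successors {w1}; [](~p -> <>~p) there: w1:F. ✗
w1: successors {w2}; [](~p -> <>~p) there: w2:T. ✓
w2: successors {w0, w3}; [](~p -> <>~p) there: w0:T, w3:T. ✓
w3: successors {w3}; [](~p -> <>~p) there: w3:T. ✓
That's 3 of 4 worlds, so 3/4.

3/4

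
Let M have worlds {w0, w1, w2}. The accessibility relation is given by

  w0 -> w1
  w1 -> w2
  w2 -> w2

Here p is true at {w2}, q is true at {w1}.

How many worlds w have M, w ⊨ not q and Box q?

w0: not q is T, Box q is T. ✓
w1: not q is F, Box q is F. ✗
w2: not q is T, Box q is F. ✗
Satisfying worlds: {w0}.

1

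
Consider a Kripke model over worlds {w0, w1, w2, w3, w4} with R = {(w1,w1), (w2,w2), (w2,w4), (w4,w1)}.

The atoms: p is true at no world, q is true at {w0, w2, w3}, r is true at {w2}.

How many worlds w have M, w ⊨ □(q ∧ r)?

w0: no successors, so □(q ∧ r) holds vacuously. ✓
w1: successors {w1}; q ∧ r there: w1:F. ✗
w2: successors {w2, w4}; q ∧ r there: w2:T, w4:F. ✗
w3: no successors, so □(q ∧ r) holds vacuously. ✓
w4: successors {w1}; q ∧ r there: w1:F. ✗
Satisfying worlds: {w0, w3}.

2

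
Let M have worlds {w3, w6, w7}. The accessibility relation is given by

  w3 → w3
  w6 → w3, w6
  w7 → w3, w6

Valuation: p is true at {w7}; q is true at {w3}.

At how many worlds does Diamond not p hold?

3

w3: successors {w3}; not p there: w3:T. ✓
w6: successors {w3, w6}; not p there: w3:T, w6:T. ✓
w7: successors {w3, w6}; not p there: w3:T, w6:T. ✓
Satisfying worlds: {w3, w6, w7}.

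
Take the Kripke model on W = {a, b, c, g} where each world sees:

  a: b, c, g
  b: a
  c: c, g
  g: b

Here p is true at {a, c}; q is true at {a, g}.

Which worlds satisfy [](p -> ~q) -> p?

a: [](p -> ~q) is T, p is T. ✓
b: [](p -> ~q) is F, p is F. ✓
c: [](p -> ~q) is T, p is T. ✓
g: [](p -> ~q) is T, p is F. ✗

{a, b, c}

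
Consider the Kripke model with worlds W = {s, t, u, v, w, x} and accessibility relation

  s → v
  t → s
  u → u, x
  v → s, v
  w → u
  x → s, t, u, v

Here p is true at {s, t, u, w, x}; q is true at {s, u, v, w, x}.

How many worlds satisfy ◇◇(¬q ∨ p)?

5

s: successors {v}; ◇(¬q ∨ p) there: v:T. ✓
t: successors {s}; ◇(¬q ∨ p) there: s:F. ✗
u: successors {u, x}; ◇(¬q ∨ p) there: u:T, x:T. ✓
v: successors {s, v}; ◇(¬q ∨ p) there: s:F, v:T. ✓
w: successors {u}; ◇(¬q ∨ p) there: u:T. ✓
x: successors {s, t, u, v}; ◇(¬q ∨ p) there: s:F, t:T, u:T, v:T. ✓
Satisfying worlds: {s, u, v, w, x}.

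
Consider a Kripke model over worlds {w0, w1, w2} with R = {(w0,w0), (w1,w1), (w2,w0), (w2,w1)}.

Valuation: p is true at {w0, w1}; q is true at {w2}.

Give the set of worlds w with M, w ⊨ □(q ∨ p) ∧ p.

{w0, w1}

w0: □(q ∨ p) is T, p is T. ✓
w1: □(q ∨ p) is T, p is T. ✓
w2: □(q ∨ p) is T, p is F. ✗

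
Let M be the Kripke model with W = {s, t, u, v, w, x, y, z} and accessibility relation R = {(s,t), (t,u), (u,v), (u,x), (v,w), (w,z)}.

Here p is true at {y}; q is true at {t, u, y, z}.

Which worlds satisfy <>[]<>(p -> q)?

s: successors {t}; []<>(p -> q) there: t:T. ✓
t: successors {u}; []<>(p -> q) there: u:F. ✗
u: successors {v, x}; []<>(p -> q) there: v:T, x:T. ✓
v: successors {w}; []<>(p -> q) there: w:F. ✗
w: successors {z}; []<>(p -> q) there: z:T. ✓
x: no successors, so <>[]<>(p -> q) fails. ✗
y: no successors, so <>[]<>(p -> q) fails. ✗
z: no successors, so <>[]<>(p -> q) fails. ✗

{s, u, w}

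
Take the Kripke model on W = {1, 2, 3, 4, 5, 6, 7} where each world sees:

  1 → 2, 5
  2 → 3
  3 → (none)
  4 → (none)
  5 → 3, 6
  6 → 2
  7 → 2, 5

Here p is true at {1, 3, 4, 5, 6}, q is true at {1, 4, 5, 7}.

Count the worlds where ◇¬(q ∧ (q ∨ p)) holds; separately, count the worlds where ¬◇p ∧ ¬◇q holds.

5 and 3

For ◇¬(q ∧ (q ∨ p)):
1: successors {2, 5}; ¬(q ∧ (q ∨ p)) there: 2:T, 5:F. ✓
2: successors {3}; ¬(q ∧ (q ∨ p)) there: 3:T. ✓
3: no successors, so ◇¬(q ∧ (q ∨ p)) fails. ✗
4: no successors, so ◇¬(q ∧ (q ∨ p)) fails. ✗
5: successors {3, 6}; ¬(q ∧ (q ∨ p)) there: 3:T, 6:T. ✓
6: successors {2}; ¬(q ∧ (q ∨ p)) there: 2:T. ✓
7: successors {2, 5}; ¬(q ∧ (q ∨ p)) there: 2:T, 5:F. ✓
— 5 worlds.
For ¬◇p ∧ ¬◇q:
1: ¬◇p is F, ¬◇q is F. ✗
2: ¬◇p is F, ¬◇q is T. ✗
3: ¬◇p is T, ¬◇q is T. ✓
4: ¬◇p is T, ¬◇q is T. ✓
5: ¬◇p is F, ¬◇q is T. ✗
6: ¬◇p is T, ¬◇q is T. ✓
7: ¬◇p is F, ¬◇q is F. ✗
— 3 worlds.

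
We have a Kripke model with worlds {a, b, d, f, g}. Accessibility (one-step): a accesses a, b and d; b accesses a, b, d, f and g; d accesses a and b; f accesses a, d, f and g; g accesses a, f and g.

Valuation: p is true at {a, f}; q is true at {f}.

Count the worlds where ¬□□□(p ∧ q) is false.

a: □□□(p ∧ q) is F. ✓
b: □□□(p ∧ q) is F. ✓
d: □□□(p ∧ q) is F. ✓
f: □□□(p ∧ q) is F. ✓
g: □□□(p ∧ q) is F. ✓
Satisfying worlds: {a, b, d, f, g}.
So ¬□□□(p ∧ q) fails at the other 0 worlds.

0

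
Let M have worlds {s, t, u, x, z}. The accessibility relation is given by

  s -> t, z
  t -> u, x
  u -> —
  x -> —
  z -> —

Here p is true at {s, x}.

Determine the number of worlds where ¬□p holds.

2

s: □p is F. ✓
t: □p is F. ✓
u: □p is T. ✗
x: □p is T. ✗
z: □p is T. ✗
Satisfying worlds: {s, t}.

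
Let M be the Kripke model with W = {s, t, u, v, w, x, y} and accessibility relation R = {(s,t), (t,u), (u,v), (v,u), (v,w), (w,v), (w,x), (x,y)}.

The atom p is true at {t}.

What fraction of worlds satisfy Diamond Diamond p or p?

s: Diamond Diamond p is F, p is F. ✗
t: Diamond Diamond p is F, p is T. ✓
u: Diamond Diamond p is F, p is F. ✗
v: Diamond Diamond p is F, p is F. ✗
w: Diamond Diamond p is F, p is F. ✗
x: Diamond Diamond p is F, p is F. ✗
y: Diamond Diamond p is F, p is F. ✗
That's 1 of 7 worlds, so 1/7.

1/7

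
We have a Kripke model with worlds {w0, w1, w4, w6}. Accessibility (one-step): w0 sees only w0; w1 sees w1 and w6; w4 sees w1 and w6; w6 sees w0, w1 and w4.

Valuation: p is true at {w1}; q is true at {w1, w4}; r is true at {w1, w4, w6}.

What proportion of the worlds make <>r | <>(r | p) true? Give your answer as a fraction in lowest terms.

w0: <>r is F, <>(r | p) is F. ✗
w1: <>r is T, <>(r | p) is T. ✓
w4: <>r is T, <>(r | p) is T. ✓
w6: <>r is T, <>(r | p) is T. ✓
That's 3 of 4 worlds, so 3/4.

3/4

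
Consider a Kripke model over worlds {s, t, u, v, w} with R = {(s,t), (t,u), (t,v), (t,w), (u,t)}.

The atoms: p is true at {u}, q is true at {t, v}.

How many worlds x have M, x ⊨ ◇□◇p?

s: successors {t}; □◇p there: t:F. ✗
t: successors {u, v, w}; □◇p there: u:T, v:T, w:T. ✓
u: successors {t}; □◇p there: t:F. ✗
v: no successors, so ◇□◇p fails. ✗
w: no successors, so ◇□◇p fails. ✗
Satisfying worlds: {t}.

1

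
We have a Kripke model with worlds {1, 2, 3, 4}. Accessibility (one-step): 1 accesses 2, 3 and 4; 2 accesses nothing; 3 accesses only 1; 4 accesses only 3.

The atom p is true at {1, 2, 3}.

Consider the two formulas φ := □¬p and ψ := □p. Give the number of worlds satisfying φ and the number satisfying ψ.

1 and 3

For □¬p:
1: successors {2, 3, 4}; ¬p there: 2:F, 3:F, 4:T. ✗
2: no successors, so □¬p holds vacuously. ✓
3: successors {1}; ¬p there: 1:F. ✗
4: successors {3}; ¬p there: 3:F. ✗
— 1 world.
For □p:
1: successors {2, 3, 4}; p there: 2:T, 3:T, 4:F. ✗
2: no successors, so □p holds vacuously. ✓
3: successors {1}; p there: 1:T. ✓
4: successors {3}; p there: 3:T. ✓
— 3 worlds.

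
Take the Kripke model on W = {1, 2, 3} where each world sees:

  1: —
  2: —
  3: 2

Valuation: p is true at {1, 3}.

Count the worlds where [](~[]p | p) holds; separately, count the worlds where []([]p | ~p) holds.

For [](~[]p | p):
1: no successors, so [](~[]p | p) holds vacuously. ✓
2: no successors, so [](~[]p | p) holds vacuously. ✓
3: successors {2}; ~[]p | p there: 2:F. ✗
— 2 worlds.
For []([]p | ~p):
1: no successors, so []([]p | ~p) holds vacuously. ✓
2: no successors, so []([]p | ~p) holds vacuously. ✓
3: successors {2}; []p | ~p there: 2:T. ✓
— 3 worlds.

2 and 3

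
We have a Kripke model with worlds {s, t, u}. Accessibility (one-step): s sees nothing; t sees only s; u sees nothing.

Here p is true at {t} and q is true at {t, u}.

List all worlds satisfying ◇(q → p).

s: no successors, so ◇(q → p) fails. ✗
t: successors {s}; q → p there: s:T. ✓
u: no successors, so ◇(q → p) fails. ✗

{t}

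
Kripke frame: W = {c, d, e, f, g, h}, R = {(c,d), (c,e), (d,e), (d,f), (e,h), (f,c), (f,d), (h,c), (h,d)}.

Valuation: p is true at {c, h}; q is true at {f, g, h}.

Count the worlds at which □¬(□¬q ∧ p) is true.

c: successors {d, e}; ¬(□¬q ∧ p) there: d:T, e:T. ✓
d: successors {e, f}; ¬(□¬q ∧ p) there: e:T, f:T. ✓
e: successors {h}; ¬(□¬q ∧ p) there: h:F. ✗
f: successors {c, d}; ¬(□¬q ∧ p) there: c:F, d:T. ✗
g: no successors, so □¬(□¬q ∧ p) holds vacuously. ✓
h: successors {c, d}; ¬(□¬q ∧ p) there: c:F, d:T. ✗
Satisfying worlds: {c, d, g}.

3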